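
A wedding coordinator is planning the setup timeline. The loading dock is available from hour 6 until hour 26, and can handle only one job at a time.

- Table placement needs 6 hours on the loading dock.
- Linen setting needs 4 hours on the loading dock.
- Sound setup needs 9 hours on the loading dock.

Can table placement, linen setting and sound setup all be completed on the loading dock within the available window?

Yes

The loading dock window is 26 − 6 = 20 hours.
Running back to back, the jobs need 6 + 4 + 9 = 19 hours on the loading dock.
Since 19 ≤ 20, they fit within the window.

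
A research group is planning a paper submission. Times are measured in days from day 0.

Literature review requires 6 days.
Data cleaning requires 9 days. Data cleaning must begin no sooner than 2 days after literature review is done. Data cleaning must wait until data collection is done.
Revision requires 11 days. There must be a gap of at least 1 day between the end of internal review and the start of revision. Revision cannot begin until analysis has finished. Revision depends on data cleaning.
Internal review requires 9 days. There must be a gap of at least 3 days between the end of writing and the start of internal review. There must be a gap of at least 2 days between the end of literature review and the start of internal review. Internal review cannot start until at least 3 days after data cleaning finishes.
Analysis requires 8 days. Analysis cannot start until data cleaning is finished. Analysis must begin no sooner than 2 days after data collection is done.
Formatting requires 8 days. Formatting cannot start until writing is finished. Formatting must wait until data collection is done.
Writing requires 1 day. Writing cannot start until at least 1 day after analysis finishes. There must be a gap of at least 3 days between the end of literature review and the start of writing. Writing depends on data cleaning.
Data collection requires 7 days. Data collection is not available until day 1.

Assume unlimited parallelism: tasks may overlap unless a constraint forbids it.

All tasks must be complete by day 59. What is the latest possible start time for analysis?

25

Revision must finish by day 59; it takes 11 days, so it must start by 59 − 11 = day 48.
Internal review must finish before revision (must start by day 48, minus 1-day gap → day 47). With a 9-day duration, internal review must start by 47 − 9 = day 38.
Nothing follows formatting; the deadline of day 59 is its only limit. It must start by 59 − 8 = day 51.
Writing feeds internal review (must start by day 38, minus 3-day gap → day 35); formatting (must start by day 51). Taking the minimum, writing must finish by day 35 and start by 35 − 1 = day 34.
Analysis feeds writing (must start by day 34, minus 1-day gap → day 33); revision (must start by day 48). Taking the minimum, analysis must finish by day 33 and start by 33 − 8 = day 25.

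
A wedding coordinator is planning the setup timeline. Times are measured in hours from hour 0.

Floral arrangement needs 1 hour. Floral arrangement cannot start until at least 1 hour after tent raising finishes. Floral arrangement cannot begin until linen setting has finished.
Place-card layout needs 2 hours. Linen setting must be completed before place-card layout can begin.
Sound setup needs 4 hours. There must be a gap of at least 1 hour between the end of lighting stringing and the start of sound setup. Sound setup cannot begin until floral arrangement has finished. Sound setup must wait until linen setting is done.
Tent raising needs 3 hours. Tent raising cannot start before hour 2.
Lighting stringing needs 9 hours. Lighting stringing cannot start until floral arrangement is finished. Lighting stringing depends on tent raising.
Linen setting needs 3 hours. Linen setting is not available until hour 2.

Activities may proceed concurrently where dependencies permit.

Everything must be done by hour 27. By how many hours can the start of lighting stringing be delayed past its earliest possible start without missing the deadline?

After its own release at hour 2, linen setting can start at hour 2 and finishes at hour 5.
Tent raising waits on its own release at hour 2, so it starts at hour 2 and finishes at 2 + 3 = hour 5.
Floral arrangement needs all of tent raising (finishes hour 5, plus 1-hour gap → hour 6); linen setting (finishes hour 5). That puts its earliest start at hour 6; it finishes at 6 + 1 = hour 7.
For lighting stringing: floral arrangement (finishes hour 7); tent raising (finishes hour 5). Taking the maximum gives a start of hour 7, and it finishes at 7 + 9 = hour 16.

Working backward from the deadline:
Sound setup must finish by hour 27; it takes 4 hours, so it must start by 27 − 4 = hour 23.
Lighting stringing has to be done before sound setup (must start by hour 23, minus 1-hour gap → hour 22). That means finishing by hour 22, i.e. starting by 22 − 9 = hour 13.
So lighting stringing can start as early as hour 7 and as late as hour 13, giving 13 − 7 = 6 hours of slack.

6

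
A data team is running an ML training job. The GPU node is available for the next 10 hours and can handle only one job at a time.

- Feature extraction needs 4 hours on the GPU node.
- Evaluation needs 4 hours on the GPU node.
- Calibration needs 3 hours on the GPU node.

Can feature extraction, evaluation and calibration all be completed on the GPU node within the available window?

No

Running back to back, the jobs need 4 + 4 + 3 = 11 hours on the GPU node.
Since 11 > 10, they cannot all fit.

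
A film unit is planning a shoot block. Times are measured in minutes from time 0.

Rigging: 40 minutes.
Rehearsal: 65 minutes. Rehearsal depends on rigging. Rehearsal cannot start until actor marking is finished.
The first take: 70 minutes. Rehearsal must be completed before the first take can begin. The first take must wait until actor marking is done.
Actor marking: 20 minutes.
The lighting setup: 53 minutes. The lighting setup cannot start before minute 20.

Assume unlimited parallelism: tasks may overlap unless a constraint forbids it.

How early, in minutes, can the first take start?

Nothing blocks actor marking, so it runs from minute 0 to minute 20.
Rigging can start immediately at minute 0; it finishes at minute 40.
Rehearsal has to wait for rigging (finishes minute 40); actor marking (finishes minute 20). The latest of these is minute 40, so rehearsal runs minute 40 to 40 + 65 = minute 105.
The first take waits on rehearsal (finishes minute 105); actor marking (finishes minute 20). The latest of these is minute 105, which is the earliest the first take can start.

105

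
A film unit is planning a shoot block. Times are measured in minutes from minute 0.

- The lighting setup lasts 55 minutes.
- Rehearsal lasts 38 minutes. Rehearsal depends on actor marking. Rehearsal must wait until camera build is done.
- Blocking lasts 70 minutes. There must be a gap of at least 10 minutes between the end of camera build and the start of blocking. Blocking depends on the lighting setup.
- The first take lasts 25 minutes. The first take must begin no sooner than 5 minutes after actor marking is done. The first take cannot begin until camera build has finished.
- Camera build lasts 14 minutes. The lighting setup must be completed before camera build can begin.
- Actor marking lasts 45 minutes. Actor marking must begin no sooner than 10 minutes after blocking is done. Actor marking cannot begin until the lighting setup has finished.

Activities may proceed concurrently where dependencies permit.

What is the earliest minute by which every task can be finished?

Nothing blocks the lighting setup, so it runs from minute 0 to minute 55.
Camera build cannot begin until the lighting setup (finishes minute 55). It runs from minute 55 to 55 + 14 = minute 69.
Blocking has to wait for camera build (finishes minute 69, plus 10-minute gap → minute 79); the lighting setup (finishes minute 55). The latest of these is minute 79, so blocking runs minute 79 to 79 + 70 = minute 149.
Actor marking has to wait for blocking (finishes minute 149, plus 10-minute gap → minute 159); the lighting setup (finishes minute 55). The latest of these is minute 159, so actor marking runs minute 159 to 159 + 45 = minute 204.
The first take has to wait for actor marking (finishes minute 204, plus 5-minute gap → minute 209); camera build (finishes minute 69). The latest of these is minute 209, so the first take runs minute 209 to 209 + 25 = minute 234.
For rehearsal: actor marking (finishes minute 204); camera build (finishes minute 69). Taking the maximum gives a start of minute 204, and it finishes at 204 + 38 = minute 242.
All tasks are finished once the last one completes. Finish times: The lighting setup at 55, Camera build at 69, Blocking at 149, Actor marking at 204, Rehearsal at 242, The first take at 234. The latest is minute 242.

242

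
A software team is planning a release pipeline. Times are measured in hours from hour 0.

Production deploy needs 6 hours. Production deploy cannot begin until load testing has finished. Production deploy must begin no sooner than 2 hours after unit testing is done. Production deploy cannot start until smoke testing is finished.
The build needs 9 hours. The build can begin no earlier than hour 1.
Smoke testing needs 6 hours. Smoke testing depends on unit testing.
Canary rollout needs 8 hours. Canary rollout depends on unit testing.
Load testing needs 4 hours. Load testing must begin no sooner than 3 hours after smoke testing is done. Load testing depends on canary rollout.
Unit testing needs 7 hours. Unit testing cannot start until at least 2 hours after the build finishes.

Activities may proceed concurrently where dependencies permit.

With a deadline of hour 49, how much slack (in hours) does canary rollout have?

The build waits on its own release at hour 1, so it starts at hour 1 and finishes at 1 + 9 = hour 10.
Unit testing waits on the build (finishes hour 10, plus 2-hour gap → hour 12), so it starts at hour 12 and finishes at 12 + 7 = hour 19.
After unit testing (finishes hour 19), canary rollout can start at hour 19 and finishes at hour 27.

Working backward from the deadline:
Production deploy has no dependents, so it just needs to finish by hour 49. Starting by 49 − 6 = hour 43 achieves that.
Load testing has to be done before production deploy (must start by hour 43). That means finishing by hour 43, i.e. starting by 43 − 4 = hour 39.
Canary rollout feeds into load testing (must start by hour 39); so canary rollout must finish by hour 39 and therefore start by hour 31.
So canary rollout can start as early as hour 19 and as late as hour 31, giving 31 − 19 = 12 hours of slack.

12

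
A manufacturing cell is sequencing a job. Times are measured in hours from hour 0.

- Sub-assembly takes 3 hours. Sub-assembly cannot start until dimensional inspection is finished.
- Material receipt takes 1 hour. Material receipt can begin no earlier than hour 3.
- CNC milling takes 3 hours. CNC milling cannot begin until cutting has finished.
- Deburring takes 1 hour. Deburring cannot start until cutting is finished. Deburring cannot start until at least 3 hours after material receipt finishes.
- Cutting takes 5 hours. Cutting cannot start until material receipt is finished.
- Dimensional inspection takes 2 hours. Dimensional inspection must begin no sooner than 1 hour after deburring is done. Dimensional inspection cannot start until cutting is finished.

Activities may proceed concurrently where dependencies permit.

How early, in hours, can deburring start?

9

Material receipt cannot begin until its own release at hour 3. It runs from hour 3 to 3 + 1 = hour 4.
Cutting waits on material receipt (finishes hour 4), so it starts at hour 4 and finishes at 4 + 5 = hour 9.
Deburring waits on cutting (finishes hour 9); material receipt (finishes hour 4, plus 3-hour gap → hour 7). The latest of these is hour 9, which is the earliest deburring can start.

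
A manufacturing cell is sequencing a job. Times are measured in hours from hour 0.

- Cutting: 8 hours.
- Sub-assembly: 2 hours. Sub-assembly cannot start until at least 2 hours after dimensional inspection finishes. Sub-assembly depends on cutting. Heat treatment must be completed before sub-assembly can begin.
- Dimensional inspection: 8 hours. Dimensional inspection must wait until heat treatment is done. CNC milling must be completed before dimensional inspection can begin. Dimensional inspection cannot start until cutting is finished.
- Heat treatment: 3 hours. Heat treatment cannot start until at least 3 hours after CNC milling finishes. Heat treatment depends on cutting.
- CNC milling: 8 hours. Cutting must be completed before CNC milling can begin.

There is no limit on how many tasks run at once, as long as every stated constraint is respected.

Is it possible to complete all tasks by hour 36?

Cutting can start immediately at hour 0; it finishes at hour 8.
CNC milling waits on cutting (finishes hour 8), so it starts at hour 8 and finishes at 8 + 8 = hour 16.
Heat treatment needs all of CNC milling (finishes hour 16, plus 3-hour gap → hour 19); cutting (finishes hour 8). That puts its earliest start at hour 19; it finishes at 19 + 3 = hour 22.
For dimensional inspection: heat treatment (finishes hour 22); CNC milling (finishes hour 16); cutting (finishes hour 8). Taking the maximum gives a start of hour 22, and it finishes at 22 + 8 = hour 30.
Sub-assembly cannot start until dimensional inspection (finishes hour 30, plus 2-hour gap → hour 32); cutting (finishes hour 8); heat treatment (finishes hour 22). The controlling bound is hour 32, so sub-assembly finishes at 32 + 2 = hour 34.
Every task is finished by hour 34, which is no later than the deadline of 36, so the schedule is feasible.

Yes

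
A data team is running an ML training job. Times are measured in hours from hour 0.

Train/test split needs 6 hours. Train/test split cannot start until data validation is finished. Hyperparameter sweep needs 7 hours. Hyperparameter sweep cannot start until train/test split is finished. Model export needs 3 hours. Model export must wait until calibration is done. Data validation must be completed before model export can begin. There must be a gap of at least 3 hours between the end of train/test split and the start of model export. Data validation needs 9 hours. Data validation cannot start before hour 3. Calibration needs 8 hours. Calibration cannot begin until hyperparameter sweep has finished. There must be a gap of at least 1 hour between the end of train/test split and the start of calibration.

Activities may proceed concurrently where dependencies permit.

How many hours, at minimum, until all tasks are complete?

After its own release at hour 3, data validation can start at hour 3 and finishes at hour 12.
Train/test split waits on data validation (finishes hour 12), so it starts at hour 12 and finishes at 12 + 6 = hour 18.
Hyperparameter sweep cannot begin until train/test split (finishes hour 18). It runs from hour 18 to 18 + 7 = hour 25.
Calibration has to wait for hyperparameter sweep (finishes hour 25); train/test split (finishes hour 18, plus 1-hour gap → hour 19). The latest of these is hour 25, so calibration runs hour 25 to 25 + 8 = hour 33.
Model export cannot start until calibration (finishes hour 33); data validation (finishes hour 12); train/test split (finishes hour 18, plus 3-hour gap → hour 21). The controlling bound is hour 33, so model export finishes at 33 + 3 = hour 36.
All tasks are finished once the last one completes. Finish times: Data validation at 12, Train/test split at 18, Hyperparameter sweep at 25, Calibration at 33, Model export at 36. The latest is hour 36.

36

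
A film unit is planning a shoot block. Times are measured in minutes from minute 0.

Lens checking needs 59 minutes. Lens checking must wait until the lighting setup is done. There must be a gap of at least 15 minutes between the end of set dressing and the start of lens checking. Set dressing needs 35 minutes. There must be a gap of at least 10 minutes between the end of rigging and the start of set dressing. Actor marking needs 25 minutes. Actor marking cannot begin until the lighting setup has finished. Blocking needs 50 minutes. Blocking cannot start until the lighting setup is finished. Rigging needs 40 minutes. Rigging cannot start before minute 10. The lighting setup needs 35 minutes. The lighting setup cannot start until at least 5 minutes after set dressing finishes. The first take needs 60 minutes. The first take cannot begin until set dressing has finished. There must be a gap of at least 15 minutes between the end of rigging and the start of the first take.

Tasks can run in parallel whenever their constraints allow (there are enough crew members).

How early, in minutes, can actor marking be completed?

Rigging waits on its own release at minute 10, so it starts at minute 10 and finishes at 10 + 40 = minute 50.
After rigging (finishes minute 50, plus 10-minute gap → minute 60), set dressing can start at minute 60 and finishes at minute 95.
After set dressing (finishes minute 95, plus 5-minute gap → minute 100), the lighting setup can start at minute 100 and finishes at minute 135.
After the lighting setup (finishes minute 135), actor marking can start at minute 135 and finishes at minute 160.

160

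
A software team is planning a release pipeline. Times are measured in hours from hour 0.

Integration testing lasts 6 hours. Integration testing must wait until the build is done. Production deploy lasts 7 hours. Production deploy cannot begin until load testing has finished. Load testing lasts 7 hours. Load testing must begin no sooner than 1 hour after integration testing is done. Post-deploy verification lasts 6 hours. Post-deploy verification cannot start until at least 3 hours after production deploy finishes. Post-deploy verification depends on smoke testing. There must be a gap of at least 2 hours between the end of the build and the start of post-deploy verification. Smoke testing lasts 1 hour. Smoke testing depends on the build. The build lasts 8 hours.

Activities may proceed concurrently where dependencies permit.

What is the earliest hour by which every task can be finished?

The build has no prerequisites, so it starts at hour 0 and finishes at hour 8.
Smoke testing waits on the build (finishes hour 8), so it starts at hour 8 and finishes at 8 + 1 = hour 9.
After the build (finishes hour 8), integration testing can start at hour 8 and finishes at hour 14.
After integration testing (finishes hour 14, plus 1-hour gap → hour 15), load testing can start at hour 15 and finishes at hour 22.
Production deploy waits on load testing (finishes hour 22), so it starts at hour 22 and finishes at 22 + 7 = hour 29.
Post-deploy verification needs all of production deploy (finishes hour 29, plus 3-hour gap → hour 32); smoke testing (finishes hour 9); the build (finishes hour 8, plus 2-hour gap → hour 10). That puts its earliest start at hour 32; it finishes at 32 + 6 = hour 38.
All tasks are finished once the last one completes. Finish times: The build at 8, Integration testing at 14, Smoke testing at 9, Load testing at 22, Production deploy at 29, Post-deploy verification at 38. The latest is hour 38.

38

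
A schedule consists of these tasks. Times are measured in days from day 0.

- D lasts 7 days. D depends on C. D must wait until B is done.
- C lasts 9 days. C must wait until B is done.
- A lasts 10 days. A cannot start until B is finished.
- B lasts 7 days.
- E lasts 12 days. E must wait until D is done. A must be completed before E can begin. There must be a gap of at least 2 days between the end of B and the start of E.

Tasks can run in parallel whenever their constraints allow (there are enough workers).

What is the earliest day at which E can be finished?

35

B can start immediately at day 0; it finishes at day 7.
After B (finishes day 7), C can start at day 7 and finishes at day 16.
D has to wait for C (finishes day 16); B (finishes day 7). The latest of these is day 16, so D runs day 16 to 16 + 7 = day 23.
A cannot begin until B (finishes day 7). It runs from day 7 to 7 + 10 = day 17.
E needs all of D (finishes day 23); A (finishes day 17); B (finishes day 7, plus 2-day gap → day 9). That puts its earliest start at day 23; it finishes at 23 + 12 = day 35.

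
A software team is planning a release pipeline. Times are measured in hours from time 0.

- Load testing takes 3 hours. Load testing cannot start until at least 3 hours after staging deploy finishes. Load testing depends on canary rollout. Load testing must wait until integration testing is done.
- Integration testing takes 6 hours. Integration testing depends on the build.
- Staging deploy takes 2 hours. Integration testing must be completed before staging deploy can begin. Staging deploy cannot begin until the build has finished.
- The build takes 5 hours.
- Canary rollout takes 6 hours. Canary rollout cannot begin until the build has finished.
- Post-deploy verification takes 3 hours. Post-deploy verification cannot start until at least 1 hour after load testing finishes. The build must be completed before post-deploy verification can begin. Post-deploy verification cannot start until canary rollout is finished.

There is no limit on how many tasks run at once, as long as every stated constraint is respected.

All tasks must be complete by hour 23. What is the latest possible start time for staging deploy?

Post-deploy verification must finish by hour 23; it takes 3 hours, so it must start by 23 − 3 = hour 20.
Load testing must finish before post-deploy verification (must start by hour 20, minus 1-hour gap → hour 19). With a 3-hour duration, load testing must start by 19 − 3 = hour 16.
Staging deploy must finish before load testing (must start by hour 16, minus 3-hour gap → hour 13). With a 2-hour duration, staging deploy must start by 13 − 2 = hour 11.

11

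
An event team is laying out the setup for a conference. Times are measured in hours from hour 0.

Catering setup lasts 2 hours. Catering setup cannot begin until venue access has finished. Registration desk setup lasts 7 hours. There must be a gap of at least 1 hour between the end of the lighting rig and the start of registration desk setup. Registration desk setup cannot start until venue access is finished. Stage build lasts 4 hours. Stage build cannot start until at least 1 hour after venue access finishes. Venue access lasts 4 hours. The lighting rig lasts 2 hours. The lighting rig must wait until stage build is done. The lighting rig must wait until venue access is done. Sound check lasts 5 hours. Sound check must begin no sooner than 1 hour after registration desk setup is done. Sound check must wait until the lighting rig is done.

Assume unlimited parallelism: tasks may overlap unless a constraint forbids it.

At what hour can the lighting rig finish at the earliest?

Nothing blocks venue access, so it runs from hour 0 to hour 4.
Stage build waits on venue access (finishes hour 4, plus 1-hour gap → hour 5), so it starts at hour 5 and finishes at 5 + 4 = hour 9.
The lighting rig has to wait for stage build (finishes hour 9); venue access (finishes hour 4). The latest of these is hour 9, so the lighting rig runs hour 9 to 9 + 2 = hour 11.

11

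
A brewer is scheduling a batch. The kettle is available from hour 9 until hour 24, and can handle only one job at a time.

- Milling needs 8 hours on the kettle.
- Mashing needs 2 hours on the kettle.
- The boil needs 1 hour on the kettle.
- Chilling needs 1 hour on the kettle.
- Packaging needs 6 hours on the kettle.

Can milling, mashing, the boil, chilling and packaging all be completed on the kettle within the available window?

The kettle window is 24 − 9 = 15 hours.
Running back to back, the jobs need 8 + 2 + 1 + 1 + 6 = 18 hours on the kettle.
Since 18 > 15, they cannot all fit.

No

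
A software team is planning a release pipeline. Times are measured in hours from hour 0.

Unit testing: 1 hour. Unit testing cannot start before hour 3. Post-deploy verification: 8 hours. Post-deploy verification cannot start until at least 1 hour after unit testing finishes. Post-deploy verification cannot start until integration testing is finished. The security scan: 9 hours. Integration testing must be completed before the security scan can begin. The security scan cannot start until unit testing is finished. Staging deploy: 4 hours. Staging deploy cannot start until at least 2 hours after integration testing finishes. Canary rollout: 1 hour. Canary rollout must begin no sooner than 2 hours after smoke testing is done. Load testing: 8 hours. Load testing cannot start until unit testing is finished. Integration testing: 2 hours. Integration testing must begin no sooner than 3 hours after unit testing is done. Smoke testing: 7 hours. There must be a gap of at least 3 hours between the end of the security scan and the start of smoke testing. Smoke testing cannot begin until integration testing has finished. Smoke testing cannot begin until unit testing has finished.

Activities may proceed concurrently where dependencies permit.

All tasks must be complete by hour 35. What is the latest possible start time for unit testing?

7

Canary rollout must finish by hour 35; it takes 1 hour, so it must start by 35 − 1 = hour 34.
Smoke testing has to be done before canary rollout (must start by hour 34, minus 2-hour gap → hour 32). That means finishing by hour 32, i.e. starting by 32 − 7 = hour 25.
The security scan feeds into smoke testing (must start by hour 25, minus 3-hour gap → hour 22); so the security scan must finish by hour 22 and therefore start by hour 13.
Staging deploy must finish by hour 35; it takes 4 hours, so it must start by 35 − 4 = hour 31.
To finish by hour 35, post-deploy verification (duration 8) must start no later than hour 27.
Integration testing has several dependents: the security scan (must start by hour 13); staging deploy (must start by hour 31, minus 2-hour gap → hour 29); smoke testing (must start by hour 25); post-deploy verification (must start by hour 27). The earliest of those limits is hour 13, so integration testing must start by 13 − 2 = hour 11.
To finish by hour 35, load testing (duration 8) must start no later than hour 27.
For unit testing: integration testing (must start by hour 11, minus 3-hour gap → hour 8); the security scan (must start by hour 13); smoke testing (must start by hour 25); load testing (must start by hour 27); post-deploy verification (must start by hour 27, minus 1-hour gap → hour 26). The most restrictive is hour 8; with a 1-hour duration, unit testing must start by hour 7.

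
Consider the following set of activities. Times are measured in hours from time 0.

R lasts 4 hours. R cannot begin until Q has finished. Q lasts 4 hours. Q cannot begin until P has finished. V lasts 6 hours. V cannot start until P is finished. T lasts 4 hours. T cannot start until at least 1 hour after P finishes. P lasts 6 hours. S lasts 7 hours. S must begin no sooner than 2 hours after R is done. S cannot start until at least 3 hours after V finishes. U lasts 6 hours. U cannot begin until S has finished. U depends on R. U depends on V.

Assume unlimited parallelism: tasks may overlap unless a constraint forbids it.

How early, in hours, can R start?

Nothing blocks P, so it runs from hour 0 to hour 6.
Q cannot begin until P (finishes hour 6). It runs from hour 6 to 6 + 4 = hour 10.
R waits on Q (finishes hour 10), so the earliest it can start is hour 10.

10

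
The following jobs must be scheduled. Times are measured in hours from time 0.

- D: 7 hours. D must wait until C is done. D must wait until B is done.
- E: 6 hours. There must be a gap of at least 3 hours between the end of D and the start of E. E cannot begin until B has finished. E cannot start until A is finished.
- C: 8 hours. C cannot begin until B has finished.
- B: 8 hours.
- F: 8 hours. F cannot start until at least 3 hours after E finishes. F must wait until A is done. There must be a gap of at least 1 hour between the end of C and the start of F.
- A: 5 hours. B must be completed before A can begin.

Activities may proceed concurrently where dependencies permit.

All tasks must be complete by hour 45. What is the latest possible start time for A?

F has no dependents, so it just needs to finish by hour 45. Starting by 45 − 8 = hour 37 achieves that.
E feeds into F (must start by hour 37, minus 3-hour gap → hour 34); so E must finish by hour 34 and therefore start by hour 28.
A has several dependents: E (must start by hour 28); F (must start by hour 37). The earliest of those limits is hour 28, so A must start by 28 − 5 = hour 23.

23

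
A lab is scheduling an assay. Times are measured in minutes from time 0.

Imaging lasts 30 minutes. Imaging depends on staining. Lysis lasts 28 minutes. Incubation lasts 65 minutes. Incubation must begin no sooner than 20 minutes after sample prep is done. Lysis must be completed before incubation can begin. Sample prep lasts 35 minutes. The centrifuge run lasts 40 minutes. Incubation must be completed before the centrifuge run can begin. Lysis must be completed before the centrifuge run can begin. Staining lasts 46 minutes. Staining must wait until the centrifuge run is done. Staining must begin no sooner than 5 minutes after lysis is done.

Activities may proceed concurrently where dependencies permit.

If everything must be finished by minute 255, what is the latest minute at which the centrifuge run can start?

139

Imaging must finish by minute 255; it takes 30 minutes, so it must start by 255 − 30 = minute 225.
Staining feeds into imaging (must start by minute 225); so staining must finish by minute 225 and therefore start by minute 179.
The centrifuge run must finish before staining (must start by minute 179). With a 40-minute duration, the centrifuge run must start by 179 − 40 = minute 139.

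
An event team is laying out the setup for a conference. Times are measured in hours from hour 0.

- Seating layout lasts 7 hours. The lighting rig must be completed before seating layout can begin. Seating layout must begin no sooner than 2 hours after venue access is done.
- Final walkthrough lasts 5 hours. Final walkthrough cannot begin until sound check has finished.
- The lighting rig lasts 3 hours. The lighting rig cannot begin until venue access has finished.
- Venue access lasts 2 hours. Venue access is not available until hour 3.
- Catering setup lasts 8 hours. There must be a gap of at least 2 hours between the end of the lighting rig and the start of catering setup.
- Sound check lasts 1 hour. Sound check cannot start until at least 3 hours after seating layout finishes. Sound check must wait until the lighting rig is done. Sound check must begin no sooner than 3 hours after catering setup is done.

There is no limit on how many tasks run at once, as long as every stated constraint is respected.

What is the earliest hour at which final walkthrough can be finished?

Venue access cannot begin until its own release at hour 3. It runs from hour 3 to 3 + 2 = hour 5.
After venue access (finishes hour 5), the lighting rig can start at hour 5 and finishes at hour 8.
Catering setup waits on the lighting rig (finishes hour 8, plus 2-hour gap → hour 10), so it starts at hour 10 and finishes at 10 + 8 = hour 18.
Seating layout cannot start until the lighting rig (finishes hour 8); venue access (finishes hour 5, plus 2-hour gap → hour 7). The controlling bound is hour 8, so seating layout finishes at 8 + 7 = hour 15.
Sound check needs all of seating layout (finishes hour 15, plus 3-hour gap → hour 18); the lighting rig (finishes hour 8); catering setup (finishes hour 18, plus 3-hour gap → hour 21). That puts its earliest start at hour 21; it finishes at 21 + 1 = hour 22.
Final walkthrough waits on sound check (finishes hour 22), so it starts at hour 22 and finishes at 22 + 5 = hour 27.

27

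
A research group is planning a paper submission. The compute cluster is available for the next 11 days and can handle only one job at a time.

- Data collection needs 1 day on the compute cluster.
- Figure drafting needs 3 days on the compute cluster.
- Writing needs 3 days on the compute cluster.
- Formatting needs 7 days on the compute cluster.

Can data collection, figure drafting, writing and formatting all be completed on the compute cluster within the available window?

Running back to back, the jobs need 1 + 3 + 3 + 7 = 14 days on the compute cluster.
Since 14 > 11, they cannot all fit.

No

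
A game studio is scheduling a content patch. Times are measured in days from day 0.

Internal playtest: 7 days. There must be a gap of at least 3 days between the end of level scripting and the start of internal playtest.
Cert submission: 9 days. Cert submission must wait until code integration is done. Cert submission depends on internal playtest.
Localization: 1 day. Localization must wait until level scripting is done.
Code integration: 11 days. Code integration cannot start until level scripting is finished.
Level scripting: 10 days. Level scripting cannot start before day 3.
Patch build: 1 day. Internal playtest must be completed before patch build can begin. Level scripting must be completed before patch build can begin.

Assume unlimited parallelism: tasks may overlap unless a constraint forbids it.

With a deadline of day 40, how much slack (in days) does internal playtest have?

Level scripting waits on its own release at day 3, so it starts at day 3 and finishes at 3 + 10 = day 13.
After level scripting (finishes day 13, plus 3-day gap → day 16), internal playtest can start at day 16 and finishes at day 23.

Working backward from the deadline:
To finish by day 40, cert submission (duration 9) must start no later than day 31.
To finish by day 40, patch build (duration 1) must start no later than day 39.
Internal playtest has several dependents: cert submission (must start by day 31); patch build (must start by day 39). The earliest of those limits is day 31, so internal playtest must start by 31 − 7 = day 24.
So internal playtest can start as early as day 16 and as late as day 24, giving 24 − 16 = 8 days of slack.

8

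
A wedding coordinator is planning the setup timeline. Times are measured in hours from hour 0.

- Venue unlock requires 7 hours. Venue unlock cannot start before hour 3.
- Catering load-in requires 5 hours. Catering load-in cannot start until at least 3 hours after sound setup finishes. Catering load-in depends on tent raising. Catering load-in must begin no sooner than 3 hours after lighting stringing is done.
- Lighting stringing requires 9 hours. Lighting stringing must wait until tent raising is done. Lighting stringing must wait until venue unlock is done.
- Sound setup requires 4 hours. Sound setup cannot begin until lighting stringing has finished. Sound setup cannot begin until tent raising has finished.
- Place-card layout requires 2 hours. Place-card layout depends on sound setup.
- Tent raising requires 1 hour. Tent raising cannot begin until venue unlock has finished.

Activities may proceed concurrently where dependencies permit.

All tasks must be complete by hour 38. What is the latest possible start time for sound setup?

26

To finish by hour 38, catering load-in (duration 5) must start no later than hour 33.
Place-card layout must finish by hour 38; it takes 2 hours, so it must start by 38 − 2 = hour 36.
Sound setup feeds catering load-in (must start by hour 33, minus 3-hour gap → hour 30); place-card layout (must start by hour 36). Taking the minimum, sound setup must finish by hour 30 and start by 30 − 4 = hour 26.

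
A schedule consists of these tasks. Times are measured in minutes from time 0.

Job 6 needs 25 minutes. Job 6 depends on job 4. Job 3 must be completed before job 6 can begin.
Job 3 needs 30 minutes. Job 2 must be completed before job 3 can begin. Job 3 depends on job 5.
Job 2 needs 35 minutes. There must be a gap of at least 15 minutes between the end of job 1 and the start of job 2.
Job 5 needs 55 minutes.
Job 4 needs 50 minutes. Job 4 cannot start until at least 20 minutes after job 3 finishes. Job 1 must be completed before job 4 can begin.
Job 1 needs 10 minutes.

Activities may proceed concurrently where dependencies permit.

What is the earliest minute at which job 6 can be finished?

Job 5 has no prerequisites, so it starts at minute 0 and finishes at minute 55.
Job 1 can start immediately at minute 0; it finishes at minute 10.
Job 2 waits on job 1 (finishes minute 10, plus 15-minute gap → minute 25), so it starts at minute 25 and finishes at 25 + 35 = minute 60.
Job 3 cannot start until job 2 (finishes minute 60); job 5 (finishes minute 55). The controlling bound is minute 60, so job 3 finishes at 60 + 30 = minute 90.
Job 4 needs all of job 3 (finishes minute 90, plus 20-minute gap → minute 110); job 1 (finishes minute 10). That puts its earliest start at minute 110; it finishes at 110 + 50 = minute 160.
Job 6 needs all of job 4 (finishes minute 160); job 3 (finishes minute 90). That puts its earliest start at minute 160; it finishes at 160 + 25 = minute 185.

185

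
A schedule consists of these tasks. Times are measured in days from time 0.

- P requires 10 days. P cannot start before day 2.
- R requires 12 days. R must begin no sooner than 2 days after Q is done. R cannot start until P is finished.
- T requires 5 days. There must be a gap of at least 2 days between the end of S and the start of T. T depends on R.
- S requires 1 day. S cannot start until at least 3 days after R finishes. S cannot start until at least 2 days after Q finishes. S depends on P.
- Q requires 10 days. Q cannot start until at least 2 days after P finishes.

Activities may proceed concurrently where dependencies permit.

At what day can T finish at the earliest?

After its own release at day 2, P can start at day 2 and finishes at day 12.
Q waits on P (finishes day 12, plus 2-day gap → day 14), so it starts at day 14 and finishes at 14 + 10 = day 24.
R cannot start until Q (finishes day 24, plus 2-day gap → day 26); P (finishes day 12). The controlling bound is day 26, so R finishes at 26 + 12 = day 38.
S has to wait for R (finishes day 38, plus 3-day gap → day 41); Q (finishes day 24, plus 2-day gap → day 26); P (finishes day 12). The latest of these is day 41, so S runs day 41 to 41 + 1 = day 42.
T cannot start until S (finishes day 42, plus 2-day gap → day 44); R (finishes day 38). The controlling bound is day 44, so T finishes at 44 + 5 = day 49.

49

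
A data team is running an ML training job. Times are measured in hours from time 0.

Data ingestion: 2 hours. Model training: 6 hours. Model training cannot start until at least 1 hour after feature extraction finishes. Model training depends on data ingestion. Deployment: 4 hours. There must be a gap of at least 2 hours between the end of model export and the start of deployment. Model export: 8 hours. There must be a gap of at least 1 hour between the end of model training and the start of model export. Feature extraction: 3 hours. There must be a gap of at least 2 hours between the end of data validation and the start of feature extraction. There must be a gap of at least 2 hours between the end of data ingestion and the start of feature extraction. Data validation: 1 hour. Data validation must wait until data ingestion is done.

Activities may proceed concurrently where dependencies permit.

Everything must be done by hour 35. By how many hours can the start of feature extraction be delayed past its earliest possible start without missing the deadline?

5

Nothing blocks data ingestion, so it runs from hour 0 to hour 2.
After data ingestion (finishes hour 2), data validation can start at hour 2 and finishes at hour 3.
For feature extraction: data validation (finishes hour 3, plus 2-hour gap → hour 5); data ingestion (finishes hour 2, plus 2-hour gap → hour 4). Taking the maximum gives a start of hour 5, and it finishes at 5 + 3 = hour 8.

Working backward from the deadline:
Nothing follows deployment; the deadline of hour 35 is its only limit. It must start by 35 − 4 = hour 31.
Since deployment (must start by hour 31, minus 2-hour gap → hour 29) depends on it, model export must finish by hour 29. Backing off its 8-hour duration gives a latest start of hour 21.
Model training feeds into model export (must start by hour 21, minus 1-hour gap → hour 20); so model training must finish by hour 20 and therefore start by hour 14.
Feature extraction has to be done before model training (must start by hour 14, minus 1-hour gap → hour 13). That means finishing by hour 13, i.e. starting by 13 − 3 = hour 10.
So feature extraction can start as early as hour 5 and as late as hour 10, giving 10 − 5 = 5 hours of slack.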